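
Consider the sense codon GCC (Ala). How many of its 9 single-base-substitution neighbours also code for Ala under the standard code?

Position 1: none → 0 synonymous.
Position 2: none → 0 synonymous.
Position 3: GCU, GCA, GCG → 3 synonymous.
Total: 0 + 0 + 3 = 3.

3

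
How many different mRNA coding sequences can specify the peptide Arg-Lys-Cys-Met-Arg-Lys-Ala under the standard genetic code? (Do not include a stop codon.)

Arg: 6 codons.
Lys: 2 codons.
Cys: 2 codons.
Met: 1 codon.
Arg: 6 codons.
Lys: 2 codons.
Ala: 4 codons.
6 × 2 × 2 × 1 × 6 × 2 × 4 = 1152.

1152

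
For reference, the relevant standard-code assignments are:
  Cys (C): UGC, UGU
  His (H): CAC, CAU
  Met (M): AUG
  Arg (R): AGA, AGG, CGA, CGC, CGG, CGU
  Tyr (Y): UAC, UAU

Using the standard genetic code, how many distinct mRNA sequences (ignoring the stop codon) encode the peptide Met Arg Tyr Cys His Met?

Met: 1 codon.
Arg: 6 codons.
Tyr: 2 codons.
Cys: 2 codons.
His: 2 codons.
Met: 1 codon.
1 × 6 × 2 × 2 × 2 × 1 = 48.

48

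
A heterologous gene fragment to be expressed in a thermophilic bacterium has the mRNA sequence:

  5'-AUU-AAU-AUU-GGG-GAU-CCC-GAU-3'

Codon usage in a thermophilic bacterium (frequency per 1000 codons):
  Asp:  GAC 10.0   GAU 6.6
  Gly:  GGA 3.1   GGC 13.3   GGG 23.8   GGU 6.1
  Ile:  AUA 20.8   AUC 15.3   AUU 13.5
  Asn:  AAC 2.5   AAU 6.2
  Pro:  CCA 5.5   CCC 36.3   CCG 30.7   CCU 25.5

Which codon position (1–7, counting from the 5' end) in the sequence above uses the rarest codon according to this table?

Codon 1 AUU (Ile): 13.5 per 1000.
Codon 2 AAU (Asn): 6.2 per 1000.
Codon 3 AUU (Ile): 13.5 per 1000.
Codon 4 GGG (Gly): 23.8 per 1000.
Codon 5 GAU (Asp): 6.6 per 1000.
Codon 6 CCC (Pro): 36.3 per 1000.
Codon 7 GAU (Asp): 6.6 per 1000.
Lowest frequency is 6.2 at codon 2.

2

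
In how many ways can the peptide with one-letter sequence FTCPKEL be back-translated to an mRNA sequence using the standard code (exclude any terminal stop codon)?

1536

Phe: 2 codons.
Thr: 4 codons.
Cys: 2 codons.
Pro: 4 codons.
Lys: 2 codons.
Glu: 2 codons.
Leu: 6 codons.
2 × 4 × 2 × 4 × 2 × 2 × 6 = 1536.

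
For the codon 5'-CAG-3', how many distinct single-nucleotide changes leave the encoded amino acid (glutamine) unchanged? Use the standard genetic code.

1

Position 1: none → 0 synonymous.
Position 2: none → 0 synonymous.
Position 3: CAA → 1 synonymous.
Total: 0 + 0 + 1 = 1.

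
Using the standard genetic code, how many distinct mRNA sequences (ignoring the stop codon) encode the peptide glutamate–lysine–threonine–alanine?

64

Glu: 2 codons.
Lys: 2 codons.
Thr: 4 codons.
Ala: 4 codons.
2 × 2 × 4 × 4 = 64.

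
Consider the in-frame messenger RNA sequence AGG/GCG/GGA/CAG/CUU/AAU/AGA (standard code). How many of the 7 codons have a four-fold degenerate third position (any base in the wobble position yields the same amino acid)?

Codon 1 AGG (Arg): third position 2-fold.
Codon 2 GCG (Ala): third position 4-fold.
Codon 3 GGA (Gly): third position 4-fold.
Codon 4 CAG (Gln): third position 2-fold.
Codon 5 CUU (Leu): third position 4-fold.
Codon 6 AAU (Asn): third position 2-fold.
Codon 7 AGA (Arg): third position 2-fold.
Four-fold degenerate third positions: 3.

3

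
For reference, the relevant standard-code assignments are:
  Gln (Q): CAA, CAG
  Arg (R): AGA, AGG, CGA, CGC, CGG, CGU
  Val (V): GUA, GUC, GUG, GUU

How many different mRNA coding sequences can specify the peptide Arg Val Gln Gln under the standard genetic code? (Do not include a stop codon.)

96

Arg: 6 codons.
Val: 4 codons.
Gln: 2 codons.
Gln: 2 codons.
6 × 4 × 2 × 2 = 96.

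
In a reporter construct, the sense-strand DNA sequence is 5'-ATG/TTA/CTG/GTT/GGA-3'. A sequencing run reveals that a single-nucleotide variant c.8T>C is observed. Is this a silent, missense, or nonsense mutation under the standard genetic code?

missense

Position 8 falls in codon 3: CTG → Leu.
After the substitution the codon is CCG → Pro.
Leu ≠ Pro, so this is a missense mutation.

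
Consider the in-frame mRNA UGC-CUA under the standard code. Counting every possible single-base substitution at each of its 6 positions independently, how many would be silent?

Codon 1 (UGC, Cys): 1 synonymous substitution.
Codon 2 (CUA, Leu): 4 synonymous substitutions.
Total: 1 + 4 = 5.

5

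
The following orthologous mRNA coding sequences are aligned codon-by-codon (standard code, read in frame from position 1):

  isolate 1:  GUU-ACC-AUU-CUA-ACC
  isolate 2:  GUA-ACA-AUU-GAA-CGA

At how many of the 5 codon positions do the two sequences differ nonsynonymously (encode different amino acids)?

Codon 1: GUU Val / GUA Val — synonymous.
Codon 2: ACC Thr / ACA Thr — synonymous.
Codon 3: AUU Ile / AUU Ile — identical.
Codon 4: CUA Leu / GAA Glu — nonsynonymous.
Codon 5: ACC Thr / CGA Arg — nonsynonymous.
Nonsynonymous differences: 2.

2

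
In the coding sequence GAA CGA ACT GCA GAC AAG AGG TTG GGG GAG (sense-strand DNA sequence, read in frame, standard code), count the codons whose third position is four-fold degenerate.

Codon 1 GAA (Glu): third position 2-fold.
Codon 2 CGA (Arg): third position 4-fold.
Codon 3 ACT (Thr): third position 4-fold.
Codon 4 GCA (Ala): third position 4-fold.
Codon 5 GAC (Asp): third position 2-fold.
Codon 6 AAG (Lys): third position 2-fold.
Codon 7 AGG (Arg): third position 2-fold.
Codon 8 TTG (Leu): third position 2-fold.
Codon 9 GGG (Gly): third position 4-fold.
Codon 10 GAG (Glu): third position 2-fold.
Four-fold degenerate third positions: 4.

4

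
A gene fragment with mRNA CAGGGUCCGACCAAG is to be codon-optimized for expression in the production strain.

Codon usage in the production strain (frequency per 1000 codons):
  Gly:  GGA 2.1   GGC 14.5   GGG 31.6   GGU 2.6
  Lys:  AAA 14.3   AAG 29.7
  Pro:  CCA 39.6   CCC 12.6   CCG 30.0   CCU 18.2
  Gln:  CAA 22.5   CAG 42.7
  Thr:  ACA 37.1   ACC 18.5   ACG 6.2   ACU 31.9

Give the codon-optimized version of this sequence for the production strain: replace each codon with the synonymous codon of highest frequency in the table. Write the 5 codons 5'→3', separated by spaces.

CAG GGG CCA ACA AAG

Codon 1 (Gln): best is CAG at 42.7.
Codon 2 (Gly): best is GGG at 31.6.
Codon 3 (Pro): best is CCA at 39.6.
Codon 4 (Thr): best is ACA at 37.1.
Codon 5 (Lys): best is AAG at 29.7.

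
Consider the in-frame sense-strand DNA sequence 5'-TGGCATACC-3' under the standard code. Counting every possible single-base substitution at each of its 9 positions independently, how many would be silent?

4

Codon 1 (TGG, Trp): 0 synonymous substitutions.
Codon 2 (CAT, His): 1 synonymous substitution.
Codon 3 (ACC, Thr): 3 synonymous substitutions.
Total: 0 + 1 + 3 = 4.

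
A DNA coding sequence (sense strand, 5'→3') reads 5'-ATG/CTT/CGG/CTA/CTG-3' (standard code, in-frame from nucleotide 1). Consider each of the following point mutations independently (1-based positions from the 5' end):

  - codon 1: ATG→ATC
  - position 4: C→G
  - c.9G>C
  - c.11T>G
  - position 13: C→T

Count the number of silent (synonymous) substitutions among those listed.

Codon 1: ATG (Met) → ATC (Ile) — missense.
Codon 2: CTT (Leu) → GTT (Val) — missense.
Codon 3: CGG (Arg) → CGC (Arg) — synonymous.
Codon 4: CTA (Leu) → CGA (Arg) — missense.
Codon 5: CTG (Leu) → TTG (Leu) — synonymous.
Synonymous: 2 of 5.

2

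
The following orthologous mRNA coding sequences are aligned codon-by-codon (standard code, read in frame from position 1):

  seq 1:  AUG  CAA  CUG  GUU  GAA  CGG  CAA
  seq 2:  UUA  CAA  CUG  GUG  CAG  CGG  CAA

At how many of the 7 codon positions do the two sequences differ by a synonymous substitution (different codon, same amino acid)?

Codon 1: AUG Met / UUA Leu — nonsynonymous.
Codon 2: CAA Gln / CAA Gln — identical.
Codon 3: CUG Leu / CUG Leu — identical.
Codon 4: GUU Val / GUG Val — synonymous.
Codon 5: GAA Glu / CAG Gln — nonsynonymous.
Codon 6: CGG Arg / CGG Arg — identical.
Codon 7: CAA Gln / CAA Gln — identical.
Synonymous differences: 1.

1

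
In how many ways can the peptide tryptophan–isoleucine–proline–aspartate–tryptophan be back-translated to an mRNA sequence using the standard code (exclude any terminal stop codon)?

24

Trp: 1 codon.
Ile: 3 codons.
Pro: 4 codons.
Asp: 2 codons.
Trp: 1 codon.
1 × 3 × 4 × 2 × 1 = 24.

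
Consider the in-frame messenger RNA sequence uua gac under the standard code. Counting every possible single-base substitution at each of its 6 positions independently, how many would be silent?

Codon 1 (UUA, Leu): 2 synonymous substitutions.
Codon 2 (GAC, Asp): 1 synonymous substitution.
Total: 2 + 1 = 3.

3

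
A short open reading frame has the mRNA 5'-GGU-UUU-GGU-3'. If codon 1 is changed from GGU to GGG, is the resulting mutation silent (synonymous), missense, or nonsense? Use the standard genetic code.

silent

Position 3 falls in codon 1: GGU → Gly.
After the substitution the codon is GGG → Gly.
Both encode Gly, so the change is synonymous.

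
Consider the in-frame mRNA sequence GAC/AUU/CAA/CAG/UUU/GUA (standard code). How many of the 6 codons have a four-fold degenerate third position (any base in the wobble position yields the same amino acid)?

Codon 1 GAC (Asp): third position 2-fold.
Codon 2 AUU (Ile): third position 3-fold.
Codon 3 CAA (Gln): third position 2-fold.
Codon 4 CAG (Gln): third position 2-fold.
Codon 5 UUU (Phe): third position 2-fold.
Codon 6 GUA (Val): third position 4-fold.
Four-fold degenerate third positions: 1.

1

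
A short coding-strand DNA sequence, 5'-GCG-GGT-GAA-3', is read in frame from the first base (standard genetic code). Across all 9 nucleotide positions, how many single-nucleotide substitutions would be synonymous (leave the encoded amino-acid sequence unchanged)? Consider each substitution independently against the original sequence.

Codon 1 (GCG, Ala): 3 synonymous substitutions.
Codon 2 (GGT, Gly): 3 synonymous substitutions.
Codon 3 (GAA, Glu): 1 synonymous substitution.
Total: 3 + 3 + 1 = 7.

7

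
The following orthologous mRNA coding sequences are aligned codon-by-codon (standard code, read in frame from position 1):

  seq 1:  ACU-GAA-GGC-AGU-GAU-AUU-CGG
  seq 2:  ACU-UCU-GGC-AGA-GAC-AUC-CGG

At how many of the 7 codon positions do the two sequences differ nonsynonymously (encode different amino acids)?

2

Codon 1: ACU Thr / ACU Thr — identical.
Codon 2: GAA Glu / UCU Ser — nonsynonymous.
Codon 3: GGC Gly / GGC Gly — identical.
Codon 4: AGU Ser / AGA Arg — nonsynonymous.
Codon 5: GAU Asp / GAC Asp — synonymous.
Codon 6: AUU Ile / AUC Ile — synonymous.
Codon 7: CGG Arg / CGG Arg — identical.
Nonsynonymous differences: 2.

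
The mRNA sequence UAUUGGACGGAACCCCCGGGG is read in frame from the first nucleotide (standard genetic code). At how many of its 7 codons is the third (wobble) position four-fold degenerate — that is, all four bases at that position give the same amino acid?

4

Codon 1 UAU (Tyr): third position 2-fold.
Codon 2 UGG (Trp): third position 1-fold.
Codon 3 ACG (Thr): third position 4-fold.
Codon 4 GAA (Glu): third position 2-fold.
Codon 5 CCC (Pro): third position 4-fold.
Codon 6 CCG (Pro): third position 4-fold.
Codon 7 GGG (Gly): third position 4-fold.
Four-fold degenerate third positions: 4.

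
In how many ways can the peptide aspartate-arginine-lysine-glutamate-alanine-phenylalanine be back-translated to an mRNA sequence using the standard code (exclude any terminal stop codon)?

Asp: 2 codons.
Arg: 6 codons.
Lys: 2 codons.
Glu: 2 codons.
Ala: 4 codons.
Phe: 2 codons.
2 × 6 × 2 × 2 × 4 × 2 = 384.

384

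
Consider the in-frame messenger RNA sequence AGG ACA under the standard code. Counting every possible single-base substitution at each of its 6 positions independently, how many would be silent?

Codon 1 (AGG, Arg): 2 synonymous substitutions.
Codon 2 (ACA, Thr): 3 synonymous substitutions.
Total: 2 + 3 = 5.

5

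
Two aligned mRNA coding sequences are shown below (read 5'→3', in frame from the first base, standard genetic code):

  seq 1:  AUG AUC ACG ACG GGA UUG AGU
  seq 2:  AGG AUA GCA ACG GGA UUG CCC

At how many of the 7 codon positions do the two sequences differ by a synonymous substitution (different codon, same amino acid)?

1

Codon 1: AUG Met / AGG Arg — nonsynonymous.
Codon 2: AUC Ile / AUA Ile — synonymous.
Codon 3: ACG Thr / GCA Ala — nonsynonymous.
Codon 4: ACG Thr / ACG Thr — identical.
Codon 5: GGA Gly / GGA Gly — identical.
Codon 6: UUG Leu / UUG Leu — identical.
Codon 7: AGU Ser / CCC Pro — nonsynonymous.
Synonymous differences: 1.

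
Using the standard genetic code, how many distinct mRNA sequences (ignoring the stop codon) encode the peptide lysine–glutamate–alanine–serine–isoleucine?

Lys: 2 codons.
Glu: 2 codons.
Ala: 4 codons.
Ser: 6 codons.
Ile: 3 codons.
2 × 2 × 4 × 6 × 3 = 288.

288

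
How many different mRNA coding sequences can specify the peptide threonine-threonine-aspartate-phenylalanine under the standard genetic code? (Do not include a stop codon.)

64

Thr: 4 codons.
Thr: 4 codons.
Asp: 2 codons.
Phe: 2 codons.
4 × 4 × 2 × 2 = 64.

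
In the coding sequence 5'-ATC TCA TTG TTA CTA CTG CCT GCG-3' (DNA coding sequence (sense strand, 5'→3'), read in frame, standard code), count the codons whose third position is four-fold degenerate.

5

Codon 1 ATC (Ile): third position 3-fold.
Codon 2 TCA (Ser): third position 4-fold.
Codon 3 TTG (Leu): third position 2-fold.
Codon 4 TTA (Leu): third position 2-fold.
Codon 5 CTA (Leu): third position 4-fold.
Codon 6 CTG (Leu): third position 4-fold.
Codon 7 CCT (Pro): third position 4-fold.
Codon 8 GCG (Ala): third position 4-fold.
Four-fold degenerate third positions: 5.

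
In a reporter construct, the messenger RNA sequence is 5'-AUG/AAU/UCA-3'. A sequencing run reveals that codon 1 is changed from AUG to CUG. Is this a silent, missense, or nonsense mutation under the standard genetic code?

Position 1 falls in codon 1: AUG → Met.
After the substitution the codon is CUG → Leu.
Met ≠ Leu, so this is a missense mutation.

missense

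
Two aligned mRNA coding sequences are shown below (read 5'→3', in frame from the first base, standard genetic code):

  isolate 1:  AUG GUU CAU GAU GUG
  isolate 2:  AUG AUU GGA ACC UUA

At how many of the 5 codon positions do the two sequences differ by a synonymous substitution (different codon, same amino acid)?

0

Codon 1: AUG Met / AUG Met — identical.
Codon 2: GUU Val / AUU Ile — nonsynonymous.
Codon 3: CAU His / GGA Gly — nonsynonymous.
Codon 4: GAU Asp / ACC Thr — nonsynonymous.
Codon 5: GUG Val / UUA Leu — nonsynonymous.
Synonymous differences: 0.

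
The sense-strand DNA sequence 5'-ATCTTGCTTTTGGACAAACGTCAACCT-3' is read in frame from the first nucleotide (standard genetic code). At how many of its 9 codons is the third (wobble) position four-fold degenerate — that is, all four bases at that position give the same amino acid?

3

Codon 1 ATC (Ile): third position 3-fold.
Codon 2 TTG (Leu): third position 2-fold.
Codon 3 CTT (Leu): third position 4-fold.
Codon 4 TTG (Leu): third position 2-fold.
Codon 5 GAC (Asp): third position 2-fold.
Codon 6 AAA (Lys): third position 2-fold.
Codon 7 CGT (Arg): third position 4-fold.
Codon 8 CAA (Gln): third position 2-fold.
Codon 9 CCT (Pro): third position 4-fold.
Four-fold degenerate third positions: 3.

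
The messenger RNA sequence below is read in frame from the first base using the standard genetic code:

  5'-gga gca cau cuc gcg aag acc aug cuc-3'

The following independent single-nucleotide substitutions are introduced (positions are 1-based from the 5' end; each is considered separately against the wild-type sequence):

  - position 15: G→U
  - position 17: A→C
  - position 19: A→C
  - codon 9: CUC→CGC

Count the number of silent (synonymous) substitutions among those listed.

1

Codon 5: GCG (Ala) → GCU (Ala) — synonymous.
Codon 6: AAG (Lys) → ACG (Thr) — missense.
Codon 7: ACC (Thr) → CCC (Pro) — missense.
Codon 9: CUC (Leu) → CGC (Arg) — missense.
Synonymous: 1 of 4.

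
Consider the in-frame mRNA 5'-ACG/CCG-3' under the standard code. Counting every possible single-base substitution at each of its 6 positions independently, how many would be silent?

6

Codon 1 (ACG, Thr): 3 synonymous substitutions.
Codon 2 (CCG, Pro): 3 synonymous substitutions.
Total: 3 + 3 = 6.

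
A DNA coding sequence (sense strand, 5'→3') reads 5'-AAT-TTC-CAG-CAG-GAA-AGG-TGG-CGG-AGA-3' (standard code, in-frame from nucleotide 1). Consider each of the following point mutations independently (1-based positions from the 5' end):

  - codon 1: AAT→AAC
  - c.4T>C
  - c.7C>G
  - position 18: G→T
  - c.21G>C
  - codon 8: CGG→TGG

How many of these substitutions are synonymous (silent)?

Codon 1: AAT (Asn) → AAC (Asn) — synonymous.
Codon 2: TTC (Phe) → CTC (Leu) — missense.
Codon 3: CAG (Gln) → GAG (Glu) — missense.
Codon 6: AGG (Arg) → AGT (Ser) — missense.
Codon 7: TGG (Trp) → TGC (Cys) — missense.
Codon 8: CGG (Arg) → TGG (Trp) — missense.
Synonymous: 1 of 6.

1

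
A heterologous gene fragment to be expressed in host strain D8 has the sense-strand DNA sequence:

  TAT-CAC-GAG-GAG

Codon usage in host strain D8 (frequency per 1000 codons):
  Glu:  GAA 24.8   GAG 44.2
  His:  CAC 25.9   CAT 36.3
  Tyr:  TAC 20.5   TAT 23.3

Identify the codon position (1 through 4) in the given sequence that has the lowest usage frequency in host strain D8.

1

Codon 1 TAT (Tyr): 23.3 per 1000.
Codon 2 CAC (His): 25.9 per 1000.
Codon 3 GAG (Glu): 44.2 per 1000.
Codon 4 GAG (Glu): 44.2 per 1000.
Lowest frequency is 23.3 at codon 1.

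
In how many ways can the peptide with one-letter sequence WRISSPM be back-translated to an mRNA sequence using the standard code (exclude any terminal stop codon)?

2592

Trp: 1 codon.
Arg: 6 codons.
Ile: 3 codons.
Ser: 6 codons.
Ser: 6 codons.
Pro: 4 codons.
Met: 1 codon.
1 × 6 × 3 × 6 × 6 × 4 × 1 = 2592.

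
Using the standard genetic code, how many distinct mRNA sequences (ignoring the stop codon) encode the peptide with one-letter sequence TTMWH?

32

Thr: 4 codons.
Thr: 4 codons.
Met: 1 codon.
Trp: 1 codon.
His: 2 codons.
4 × 4 × 1 × 1 × 2 = 32.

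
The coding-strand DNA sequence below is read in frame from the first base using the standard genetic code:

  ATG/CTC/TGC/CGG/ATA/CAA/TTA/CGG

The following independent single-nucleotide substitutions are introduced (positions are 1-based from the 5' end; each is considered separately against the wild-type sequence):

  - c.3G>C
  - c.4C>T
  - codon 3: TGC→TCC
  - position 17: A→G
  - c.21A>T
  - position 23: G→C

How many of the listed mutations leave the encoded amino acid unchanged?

Codon 1: ATG (Met) → ATC (Ile) — missense.
Codon 2: CTC (Leu) → TTC (Phe) — missense.
Codon 3: TGC (Cys) → TCC (Ser) — missense.
Codon 6: CAA (Gln) → CGA (Arg) — missense.
Codon 7: TTA (Leu) → TTT (Phe) — missense.
Codon 8: CGG (Arg) → CCG (Pro) — missense.
Synonymous: 0 of 6.

0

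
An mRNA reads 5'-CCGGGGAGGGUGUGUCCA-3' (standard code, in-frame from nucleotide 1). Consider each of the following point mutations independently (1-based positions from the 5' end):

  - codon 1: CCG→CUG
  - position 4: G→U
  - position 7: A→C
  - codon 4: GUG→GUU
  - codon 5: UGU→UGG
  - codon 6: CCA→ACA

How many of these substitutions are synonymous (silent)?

Codon 1: CCG (Pro) → CUG (Leu) — missense.
Codon 2: GGG (Gly) → UGG (Trp) — missense.
Codon 3: AGG (Arg) → CGG (Arg) — synonymous.
Codon 4: GUG (Val) → GUU (Val) — synonymous.
Codon 5: UGU (Cys) → UGG (Trp) — missense.
Codon 6: CCA (Pro) → ACA (Thr) — missense.
Synonymous: 2 of 6.

2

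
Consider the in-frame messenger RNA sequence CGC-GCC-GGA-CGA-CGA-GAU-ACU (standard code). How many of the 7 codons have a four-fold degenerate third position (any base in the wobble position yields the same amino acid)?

6

Codon 1 CGC (Arg): third position 4-fold.
Codon 2 GCC (Ala): third position 4-fold.
Codon 3 GGA (Gly): third position 4-fold.
Codon 4 CGA (Arg): third position 4-fold.
Codon 5 CGA (Arg): third position 4-fold.
Codon 6 GAU (Asp): third position 2-fold.
Codon 7 ACU (Thr): third position 4-fold.
Four-fold degenerate third positions: 6.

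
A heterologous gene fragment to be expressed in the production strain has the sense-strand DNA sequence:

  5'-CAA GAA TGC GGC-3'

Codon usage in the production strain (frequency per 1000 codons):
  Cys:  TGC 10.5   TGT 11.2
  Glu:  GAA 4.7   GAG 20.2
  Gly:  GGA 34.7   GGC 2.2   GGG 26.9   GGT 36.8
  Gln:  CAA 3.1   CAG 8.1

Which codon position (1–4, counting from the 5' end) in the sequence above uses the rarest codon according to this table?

4

Codon 1 CAA (Gln): 3.1 per 1000.
Codon 2 GAA (Glu): 4.7 per 1000.
Codon 3 TGC (Cys): 10.5 per 1000.
Codon 4 GGC (Gly): 2.2 per 1000.
Lowest frequency is 2.2 at codon 4.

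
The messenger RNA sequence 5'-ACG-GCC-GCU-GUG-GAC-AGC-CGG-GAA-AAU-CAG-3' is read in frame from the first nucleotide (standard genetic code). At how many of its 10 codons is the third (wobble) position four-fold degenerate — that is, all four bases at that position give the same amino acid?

Codon 1 ACG (Thr): third position 4-fold.
Codon 2 GCC (Ala): third position 4-fold.
Codon 3 GCU (Ala): third position 4-fold.
Codon 4 GUG (Val): third position 4-fold.
Codon 5 GAC (Asp): third position 2-fold.
Codon 6 AGC (Ser): third position 2-fold.
Codon 7 CGG (Arg): third position 4-fold.
Codon 8 GAA (Glu): third position 2-fold.
Codon 9 AAU (Asn): third position 2-fold.
Codon 10 CAG (Gln): third position 2-fold.
Four-fold degenerate third positions: 5.

5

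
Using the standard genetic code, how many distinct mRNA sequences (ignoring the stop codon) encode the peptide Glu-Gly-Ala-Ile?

Glu: 2 codons.
Gly: 4 codons.
Ala: 4 codons.
Ile: 3 codons.
2 × 4 × 4 × 3 = 96.

96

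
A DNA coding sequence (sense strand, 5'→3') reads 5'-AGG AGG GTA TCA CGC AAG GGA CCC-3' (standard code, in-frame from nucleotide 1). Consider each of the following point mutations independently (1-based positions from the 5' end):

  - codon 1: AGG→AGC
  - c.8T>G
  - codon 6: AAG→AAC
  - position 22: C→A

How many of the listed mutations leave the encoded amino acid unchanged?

Codon 1: AGG (Arg) → AGC (Ser) — missense.
Codon 3: GTA (Val) → GGA (Gly) — missense.
Codon 6: AAG (Lys) → AAC (Asn) — missense.
Codon 8: CCC (Pro) → ACC (Thr) — missense.
Synonymous: 0 of 4.

0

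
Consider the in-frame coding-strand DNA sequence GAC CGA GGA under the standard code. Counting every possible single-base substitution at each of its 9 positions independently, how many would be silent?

Codon 1 (GAC, Asp): 1 synonymous substitution.
Codon 2 (CGA, Arg): 4 synonymous substitutions.
Codon 3 (GGA, Gly): 3 synonymous substitutions.
Total: 1 + 4 + 3 = 8.

8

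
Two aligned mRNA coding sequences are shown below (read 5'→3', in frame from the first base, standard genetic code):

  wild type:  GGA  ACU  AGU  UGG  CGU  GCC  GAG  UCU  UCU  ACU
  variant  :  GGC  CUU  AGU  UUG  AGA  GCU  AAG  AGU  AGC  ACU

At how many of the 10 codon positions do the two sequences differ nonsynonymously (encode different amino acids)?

3

Codon 1: GGA Gly / GGC Gly — synonymous.
Codon 2: ACU Thr / CUU Leu — nonsynonymous.
Codon 3: AGU Ser / AGU Ser — identical.
Codon 4: UGG Trp / UUG Leu — nonsynonymous.
Codon 5: CGU Arg / AGA Arg — synonymous.
Codon 6: GCC Ala / GCU Ala — synonymous.
Codon 7: GAG Glu / AAG Lys — nonsynonymous.
Codon 8: UCU Ser / AGU Ser — synonymous.
Codon 9: UCU Ser / AGC Ser — synonymous.
Codon 10: ACU Thr / ACU Thr — identical.
Nonsynonymous differences: 3.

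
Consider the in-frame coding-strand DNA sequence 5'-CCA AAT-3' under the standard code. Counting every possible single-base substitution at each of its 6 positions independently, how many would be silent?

Codon 1 (CCA, Pro): 3 synonymous substitutions.
Codon 2 (AAT, Asn): 1 synonymous substitution.
Total: 3 + 1 = 4.

4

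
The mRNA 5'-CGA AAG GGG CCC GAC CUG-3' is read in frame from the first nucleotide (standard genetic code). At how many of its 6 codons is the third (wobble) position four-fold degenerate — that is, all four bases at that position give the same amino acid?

4

Codon 1 CGA (Arg): third position 4-fold.
Codon 2 AAG (Lys): third position 2-fold.
Codon 3 GGG (Gly): third position 4-fold.
Codon 4 CCC (Pro): third position 4-fold.
Codon 5 GAC (Asp): third position 2-fold.
Codon 6 CUG (Leu): third position 4-fold.
Four-fold degenerate third positions: 4.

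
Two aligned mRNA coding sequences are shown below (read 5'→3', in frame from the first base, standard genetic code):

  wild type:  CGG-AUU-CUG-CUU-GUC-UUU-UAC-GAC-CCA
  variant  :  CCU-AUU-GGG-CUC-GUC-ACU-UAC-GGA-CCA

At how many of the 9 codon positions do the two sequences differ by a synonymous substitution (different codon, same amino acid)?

Codon 1: CGG Arg / CCU Pro — nonsynonymous.
Codon 2: AUU Ile / AUU Ile — identical.
Codon 3: CUG Leu / GGG Gly — nonsynonymous.
Codon 4: CUU Leu / CUC Leu — synonymous.
Codon 5: GUC Val / GUC Val — identical.
Codon 6: UUU Phe / ACU Thr — nonsynonymous.
Codon 7: UAC Tyr / UAC Tyr — identical.
Codon 8: GAC Asp / GGA Gly — nonsynonymous.
Codon 9: CCA Pro / CCA Pro — identical.
Synonymous differences: 1.

1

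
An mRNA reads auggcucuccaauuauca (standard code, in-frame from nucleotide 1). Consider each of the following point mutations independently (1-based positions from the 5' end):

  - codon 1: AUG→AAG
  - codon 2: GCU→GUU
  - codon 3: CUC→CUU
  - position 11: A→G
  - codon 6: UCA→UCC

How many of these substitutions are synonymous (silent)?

Codon 1: AUG (Met) → AAG (Lys) — missense.
Codon 2: GCU (Ala) → GUU (Val) — missense.
Codon 3: CUC (Leu) → CUU (Leu) — synonymous.
Codon 4: CAA (Gln) → CGA (Arg) — missense.
Codon 6: UCA (Ser) → UCC (Ser) — synonymous.
Synonymous: 2 of 5.

2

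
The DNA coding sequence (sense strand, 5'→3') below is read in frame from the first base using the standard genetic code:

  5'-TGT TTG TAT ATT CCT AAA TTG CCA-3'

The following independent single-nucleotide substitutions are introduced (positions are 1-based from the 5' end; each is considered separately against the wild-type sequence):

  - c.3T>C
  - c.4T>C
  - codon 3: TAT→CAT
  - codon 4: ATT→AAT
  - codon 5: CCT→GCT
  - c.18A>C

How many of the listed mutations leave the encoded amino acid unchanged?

Codon 1: TGT (Cys) → TGC (Cys) — synonymous.
Codon 2: TTG (Leu) → CTG (Leu) — synonymous.
Codon 3: TAT (Tyr) → CAT (His) — missense.
Codon 4: ATT (Ile) → AAT (Asn) — missense.
Codon 5: CCT (Pro) → GCT (Ala) — missense.
Codon 6: AAA (Lys) → AAC (Asn) — missense.
Synonymous: 2 of 6.

2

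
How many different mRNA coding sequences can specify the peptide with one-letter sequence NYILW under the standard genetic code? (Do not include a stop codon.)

72

Asn: 2 codons.
Tyr: 2 codons.
Ile: 3 codons.
Leu: 6 codons.
Trp: 1 codon.
2 × 2 × 3 × 6 × 1 = 72.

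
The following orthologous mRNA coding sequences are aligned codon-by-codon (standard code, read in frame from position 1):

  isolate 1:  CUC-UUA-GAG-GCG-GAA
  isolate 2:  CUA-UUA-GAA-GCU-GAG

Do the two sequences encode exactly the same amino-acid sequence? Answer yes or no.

Codon 1: CUC Leu / CUA Leu — synonymous.
Codon 2: UUA Leu / UUA Leu — identical.
Codon 3: GAG Glu / GAA Glu — synonymous.
Codon 4: GCG Ala / GCU Ala — synonymous.
Codon 5: GAA Glu / GAG Glu — synonymous.
Nonsynonymous differences: 0 → same protein.

yes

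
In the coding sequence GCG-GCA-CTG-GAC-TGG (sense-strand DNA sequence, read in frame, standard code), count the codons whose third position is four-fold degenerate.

3

Codon 1 GCG (Ala): third position 4-fold.
Codon 2 GCA (Ala): third position 4-fold.
Codon 3 CTG (Leu): third position 4-fold.
Codon 4 GAC (Asp): third position 2-fold.
Codon 5 TGG (Trp): third position 1-fold.
Four-fold degenerate third positions: 3.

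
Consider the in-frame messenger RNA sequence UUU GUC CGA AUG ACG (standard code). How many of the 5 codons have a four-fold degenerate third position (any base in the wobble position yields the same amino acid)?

3

Codon 1 UUU (Phe): third position 2-fold.
Codon 2 GUC (Val): third position 4-fold.
Codon 3 CGA (Arg): third position 4-fold.
Codon 4 AUG (Met): third position 1-fold.
Codon 5 ACG (Thr): third position 4-fold.
Four-fold degenerate third positions: 3.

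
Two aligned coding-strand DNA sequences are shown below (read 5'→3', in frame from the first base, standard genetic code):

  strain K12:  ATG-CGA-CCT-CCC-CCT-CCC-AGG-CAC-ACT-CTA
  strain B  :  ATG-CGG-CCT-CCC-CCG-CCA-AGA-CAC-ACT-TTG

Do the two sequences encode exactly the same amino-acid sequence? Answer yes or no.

Codon 1: ATG Met / ATG Met — identical.
Codon 2: CGA Arg / CGG Arg — synonymous.
Codon 3: CCT Pro / CCT Pro — identical.
Codon 4: CCC Pro / CCC Pro — identical.
Codon 5: CCT Pro / CCG Pro — synonymous.
Codon 6: CCC Pro / CCA Pro — synonymous.
Codon 7: AGG Arg / AGA Arg — synonymous.
Codon 8: CAC His / CAC His — identical.
Codon 9: ACT Thr / ACT Thr — identical.
Codon 10: CTA Leu / TTG Leu — synonymous.
Nonsynonymous differences: 0 → same protein.

yes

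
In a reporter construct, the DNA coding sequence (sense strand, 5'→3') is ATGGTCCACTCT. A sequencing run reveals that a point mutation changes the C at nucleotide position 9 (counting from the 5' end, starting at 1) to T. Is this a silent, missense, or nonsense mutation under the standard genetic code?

silent

Position 9 falls in codon 3: CAC → His.
After the substitution the codon is CAT → His.
Both encode His, so the change is synonymous.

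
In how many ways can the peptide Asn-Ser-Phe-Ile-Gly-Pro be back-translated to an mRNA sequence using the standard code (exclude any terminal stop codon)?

1152

Asn: 2 codons.
Ser: 6 codons.
Phe: 2 codons.
Ile: 3 codons.
Gly: 4 codons.
Pro: 4 codons.
2 × 6 × 2 × 3 × 4 × 4 = 1152.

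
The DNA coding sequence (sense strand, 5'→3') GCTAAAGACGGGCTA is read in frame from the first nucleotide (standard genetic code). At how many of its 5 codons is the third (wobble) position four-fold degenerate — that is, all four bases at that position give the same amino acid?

3

Codon 1 GCT (Ala): third position 4-fold.
Codon 2 AAA (Lys): third position 2-fold.
Codon 3 GAC (Asp): third position 2-fold.
Codon 4 GGG (Gly): third position 4-fold.
Codon 5 CTA (Leu): third position 4-fold.
Four-fold degenerate third positions: 3.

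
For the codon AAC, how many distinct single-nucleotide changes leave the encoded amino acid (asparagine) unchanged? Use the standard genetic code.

Position 1: none → 0 synonymous.
Position 2: none → 0 synonymous.
Position 3: AAU → 1 synonymous.
Total: 0 + 0 + 1 = 1.

1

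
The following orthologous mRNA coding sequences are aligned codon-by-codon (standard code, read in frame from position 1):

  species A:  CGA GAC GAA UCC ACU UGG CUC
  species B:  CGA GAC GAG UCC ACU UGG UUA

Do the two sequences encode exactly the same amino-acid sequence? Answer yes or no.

yes

Codon 1: CGA Arg / CGA Arg — identical.
Codon 2: GAC Asp / GAC Asp — identical.
Codon 3: GAA Glu / GAG Glu — synonymous.
Codon 4: UCC Ser / UCC Ser — identical.
Codon 5: ACU Thr / ACU Thr — identical.
Codon 6: UGG Trp / UGG Trp — identical.
Codon 7: CUC Leu / UUA Leu — synonymous.
Nonsynonymous differences: 0 → same protein.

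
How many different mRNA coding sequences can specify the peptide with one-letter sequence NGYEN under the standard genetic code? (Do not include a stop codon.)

Asn: 2 codons.
Gly: 4 codons.
Tyr: 2 codons.
Glu: 2 codons.
Asn: 2 codons.
2 × 4 × 2 × 2 × 2 = 64.

64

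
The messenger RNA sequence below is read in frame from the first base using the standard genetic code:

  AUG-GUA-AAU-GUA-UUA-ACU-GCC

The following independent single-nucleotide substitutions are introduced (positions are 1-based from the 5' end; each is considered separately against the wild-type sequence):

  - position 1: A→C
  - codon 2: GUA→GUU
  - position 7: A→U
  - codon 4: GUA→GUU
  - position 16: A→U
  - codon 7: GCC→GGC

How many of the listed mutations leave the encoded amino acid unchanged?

Codon 1: AUG (Met) → CUG (Leu) — missense.
Codon 2: GUA (Val) → GUU (Val) — synonymous.
Codon 3: AAU (Asn) → UAU (Tyr) — missense.
Codon 4: GUA (Val) → GUU (Val) — synonymous.
Codon 6: ACU (Thr) → UCU (Ser) — missense.
Codon 7: GCC (Ala) → GGC (Gly) — missense.
Synonymous: 2 of 6.

2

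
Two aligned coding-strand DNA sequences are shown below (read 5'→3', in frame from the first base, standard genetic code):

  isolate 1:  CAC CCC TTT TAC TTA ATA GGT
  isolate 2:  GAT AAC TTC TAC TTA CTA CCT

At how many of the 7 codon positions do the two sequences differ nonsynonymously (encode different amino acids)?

4

Codon 1: CAC His / GAT Asp — nonsynonymous.
Codon 2: CCC Pro / AAC Asn — nonsynonymous.
Codon 3: TTT Phe / TTC Phe — synonymous.
Codon 4: TAC Tyr / TAC Tyr — identical.
Codon 5: TTA Leu / TTA Leu — identical.
Codon 6: ATA Ile / CTA Leu — nonsynonymous.
Codon 7: GGT Gly / CCT Pro — nonsynonymous.
Nonsynonymous differences: 4.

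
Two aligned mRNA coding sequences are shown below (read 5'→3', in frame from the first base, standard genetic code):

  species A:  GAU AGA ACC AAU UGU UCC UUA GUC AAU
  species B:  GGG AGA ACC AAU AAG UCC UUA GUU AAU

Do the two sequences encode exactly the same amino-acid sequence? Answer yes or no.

no

Codon 1: GAU Asp / GGG Gly — nonsynonymous.
Codon 2: AGA Arg / AGA Arg — identical.
Codon 3: ACC Thr / ACC Thr — identical.
Codon 4: AAU Asn / AAU Asn — identical.
Codon 5: UGU Cys / AAG Lys — nonsynonymous.
Codon 6: UCC Ser / UCC Ser — identical.
Codon 7: UUA Leu / UUA Leu — identical.
Codon 8: GUC Val / GUU Val — synonymous.
Codon 9: AAU Asn / AAU Asn — identical.
Nonsynonymous differences: 2 → different protein.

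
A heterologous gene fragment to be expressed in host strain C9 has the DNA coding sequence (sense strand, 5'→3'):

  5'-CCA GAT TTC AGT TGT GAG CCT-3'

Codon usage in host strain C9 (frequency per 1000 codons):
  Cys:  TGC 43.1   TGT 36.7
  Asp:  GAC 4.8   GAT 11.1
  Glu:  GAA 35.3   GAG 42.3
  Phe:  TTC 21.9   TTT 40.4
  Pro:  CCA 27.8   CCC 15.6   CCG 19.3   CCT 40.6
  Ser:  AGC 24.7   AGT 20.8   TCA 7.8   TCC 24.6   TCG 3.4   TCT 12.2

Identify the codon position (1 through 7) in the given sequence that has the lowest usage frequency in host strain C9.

2

Codon 1 CCA (Pro): 27.8 per 1000.
Codon 2 GAT (Asp): 11.1 per 1000.
Codon 3 TTC (Phe): 21.9 per 1000.
Codon 4 AGT (Ser): 20.8 per 1000.
Codon 5 TGT (Cys): 36.7 per 1000.
Codon 6 GAG (Glu): 42.3 per 1000.
Codon 7 CCT (Pro): 40.6 per 1000.
Lowest frequency is 11.1 at codon 2.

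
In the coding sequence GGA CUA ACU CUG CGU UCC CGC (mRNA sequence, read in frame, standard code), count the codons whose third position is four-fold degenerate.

7

Codon 1 GGA (Gly): third position 4-fold.
Codon 2 CUA (Leu): third position 4-fold.
Codon 3 ACU (Thr): third position 4-fold.
Codon 4 CUG (Leu): third position 4-fold.
Codon 5 CGU (Arg): third position 4-fold.
Codon 6 UCC (Ser): third position 4-fold.
Codon 7 CGC (Arg): third position 4-fold.
Four-fold degenerate third positions: 7.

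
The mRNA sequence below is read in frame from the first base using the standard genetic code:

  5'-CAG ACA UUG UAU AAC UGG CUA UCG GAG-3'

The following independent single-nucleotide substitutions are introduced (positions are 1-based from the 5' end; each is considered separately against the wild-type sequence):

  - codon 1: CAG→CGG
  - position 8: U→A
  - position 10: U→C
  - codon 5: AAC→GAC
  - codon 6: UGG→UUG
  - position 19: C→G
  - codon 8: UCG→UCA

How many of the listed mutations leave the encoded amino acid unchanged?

1

Codon 1: CAG (Gln) → CGG (Arg) — missense.
Codon 3: UUG (Leu) → UAG (Stop) — nonsense.
Codon 4: UAU (Tyr) → CAU (His) — missense.
Codon 5: AAC (Asn) → GAC (Asp) — missense.
Codon 6: UGG (Trp) → UUG (Leu) — missense.
Codon 7: CUA (Leu) → GUA (Val) — missense.
Codon 8: UCG (Ser) → UCA (Ser) — synonymous.
Synonymous: 1 of 7.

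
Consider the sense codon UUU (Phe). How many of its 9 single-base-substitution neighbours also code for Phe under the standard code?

1

Position 1: none → 0 synonymous.
Position 2: none → 0 synonymous.
Position 3: UUC → 1 synonymous.
Total: 0 + 0 + 1 = 1.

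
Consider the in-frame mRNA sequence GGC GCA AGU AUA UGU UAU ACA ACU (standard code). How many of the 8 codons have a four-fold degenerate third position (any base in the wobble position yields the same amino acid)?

Codon 1 GGC (Gly): third position 4-fold.
Codon 2 GCA (Ala): third position 4-fold.
Codon 3 AGU (Ser): third position 2-fold.
Codon 4 AUA (Ile): third position 3-fold.
Codon 5 UGU (Cys): third position 2-fold.
Codon 6 UAU (Tyr): third position 2-fold.
Codon 7 ACA (Thr): third position 4-fold.
Codon 8 ACU (Thr): third position 4-fold.
Four-fold degenerate third positions: 4.

4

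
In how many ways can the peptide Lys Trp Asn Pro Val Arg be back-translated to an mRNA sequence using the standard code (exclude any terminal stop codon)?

384

Lys: 2 codons.
Trp: 1 codon.
Asn: 2 codons.
Pro: 4 codons.
Val: 4 codons.
Arg: 6 codons.
2 × 1 × 2 × 4 × 4 × 6 = 384.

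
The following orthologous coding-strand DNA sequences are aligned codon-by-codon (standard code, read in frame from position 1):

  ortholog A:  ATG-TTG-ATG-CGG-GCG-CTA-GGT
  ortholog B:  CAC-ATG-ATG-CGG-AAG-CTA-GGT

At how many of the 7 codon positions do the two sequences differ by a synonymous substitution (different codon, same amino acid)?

0

Codon 1: ATG Met / CAC His — nonsynonymous.
Codon 2: TTG Leu / ATG Met — nonsynonymous.
Codon 3: ATG Met / ATG Met — identical.
Codon 4: CGG Arg / CGG Arg — identical.
Codon 5: GCG Ala / AAG Lys — nonsynonymous.
Codon 6: CTA Leu / CTA Leu — identical.
Codon 7: GGT Gly / GGT Gly — identical.
Synonymous differences: 0.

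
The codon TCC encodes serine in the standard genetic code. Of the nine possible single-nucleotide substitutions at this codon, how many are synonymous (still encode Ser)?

Position 1: none → 0 synonymous.
Position 2: none → 0 synonymous.
Position 3: TCT, TCA, TCG → 3 synonymous.
Total: 0 + 0 + 3 = 3.

3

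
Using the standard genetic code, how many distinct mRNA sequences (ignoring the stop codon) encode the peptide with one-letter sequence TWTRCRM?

1152

Thr: 4 codons.
Trp: 1 codon.
Thr: 4 codons.
Arg: 6 codons.
Cys: 2 codons.
Arg: 6 codons.
Met: 1 codon.
4 × 1 × 4 × 6 × 2 × 6 × 1 = 1152.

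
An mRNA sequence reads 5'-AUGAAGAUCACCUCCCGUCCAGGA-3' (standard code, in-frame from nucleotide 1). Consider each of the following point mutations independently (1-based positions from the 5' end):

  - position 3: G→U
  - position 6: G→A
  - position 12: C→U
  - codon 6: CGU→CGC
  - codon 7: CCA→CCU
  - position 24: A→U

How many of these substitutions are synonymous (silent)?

5

Codon 1: AUG (Met) → AUU (Ile) — missense.
Codon 2: AAG (Lys) → AAA (Lys) — synonymous.
Codon 4: ACC (Thr) → ACU (Thr) — synonymous.
Codon 6: CGU (Arg) → CGC (Arg) — synonymous.
Codon 7: CCA (Pro) → CCU (Pro) — synonymous.
Codon 8: GGA (Gly) → GGU (Gly) — synonymous.
Synonymous: 5 of 6.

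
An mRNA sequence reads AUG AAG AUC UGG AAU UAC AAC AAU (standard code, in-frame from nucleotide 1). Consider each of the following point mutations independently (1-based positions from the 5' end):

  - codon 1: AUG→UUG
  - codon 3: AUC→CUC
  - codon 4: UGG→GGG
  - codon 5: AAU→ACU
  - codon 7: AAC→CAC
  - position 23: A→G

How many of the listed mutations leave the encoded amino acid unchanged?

0

Codon 1: AUG (Met) → UUG (Leu) — missense.
Codon 3: AUC (Ile) → CUC (Leu) — missense.
Codon 4: UGG (Trp) → GGG (Gly) — missense.
Codon 5: AAU (Asn) → ACU (Thr) — missense.
Codon 7: AAC (Asn) → CAC (His) — missense.
Codon 8: AAU (Asn) → AGU (Ser) — missense.
Synonymous: 0 of 6.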